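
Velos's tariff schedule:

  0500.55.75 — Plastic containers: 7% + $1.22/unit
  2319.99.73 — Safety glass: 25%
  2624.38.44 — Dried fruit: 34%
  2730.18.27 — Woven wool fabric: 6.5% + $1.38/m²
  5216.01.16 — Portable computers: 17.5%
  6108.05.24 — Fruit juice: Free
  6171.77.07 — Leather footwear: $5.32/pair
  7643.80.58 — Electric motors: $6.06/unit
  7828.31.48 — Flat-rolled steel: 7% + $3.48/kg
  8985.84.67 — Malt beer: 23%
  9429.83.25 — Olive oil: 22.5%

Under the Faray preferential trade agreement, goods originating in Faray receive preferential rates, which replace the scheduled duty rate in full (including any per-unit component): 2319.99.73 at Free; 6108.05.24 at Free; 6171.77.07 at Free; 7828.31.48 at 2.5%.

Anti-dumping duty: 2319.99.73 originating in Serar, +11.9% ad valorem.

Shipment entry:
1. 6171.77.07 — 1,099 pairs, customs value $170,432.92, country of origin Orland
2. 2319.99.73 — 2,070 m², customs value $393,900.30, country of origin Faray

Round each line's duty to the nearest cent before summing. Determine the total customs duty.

Line 1 (6171.77.07, Orland, 1,099 pairs, $170,432.92):
Base rate for 6171.77.07 is $5.32/pair.
6171.77.07 has an FTA preferential rate, but origin Orland is not Faray; base rate stands.
Duty = 1,099 × $5.32 = $5,846.68.
Line 2 (2319.99.73, Faray, 2,070 m², $393,900.30):
Base rate for 2319.99.73 is 25%.
Origin Faray qualifies under the Velos–Faray agreement and 2319.99.73 is covered: preferential rate Free applies instead.
The additional-duty order on 2319.99.73 targets Serar, not Faray; it does not apply.
Duty = $393,900.30 × 0% = $0.00.
Total = $5,846.68 + $0.00 = $5,846.68.

$5,846.68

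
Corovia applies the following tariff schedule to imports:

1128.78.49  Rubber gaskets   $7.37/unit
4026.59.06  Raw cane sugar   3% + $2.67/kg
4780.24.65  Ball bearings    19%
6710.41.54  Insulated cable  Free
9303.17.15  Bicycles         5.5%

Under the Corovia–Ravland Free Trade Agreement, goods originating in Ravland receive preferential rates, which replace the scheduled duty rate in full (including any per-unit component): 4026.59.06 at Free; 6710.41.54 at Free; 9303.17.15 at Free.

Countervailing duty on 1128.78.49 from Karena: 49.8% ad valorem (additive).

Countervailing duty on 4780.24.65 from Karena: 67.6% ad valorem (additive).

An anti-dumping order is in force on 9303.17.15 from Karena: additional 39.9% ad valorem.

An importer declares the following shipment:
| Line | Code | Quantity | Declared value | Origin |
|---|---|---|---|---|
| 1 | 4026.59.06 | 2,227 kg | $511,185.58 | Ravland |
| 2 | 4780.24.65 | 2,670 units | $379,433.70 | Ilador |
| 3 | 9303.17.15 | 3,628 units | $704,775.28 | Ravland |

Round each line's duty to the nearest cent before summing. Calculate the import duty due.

Line 1 (4026.59.06, Ravland, 2,227 kg, $511,185.58):
Base rate for 4026.59.06 is 3% + $2.67/kg.
Origin Ravland qualifies under the Corovia–Ravland agreement and 4026.59.06 is covered: preferential rate Free applies instead.
Duty = $511,185.58 × 0% = $0.00.
Line 2 (4780.24.65, Ilador, 2,670 units, $379,433.70):
Base rate for 4780.24.65 is 19%.
The additional-duty order on 4780.24.65 targets Karena, not Ilador; it does not apply.
Duty = $379,433.70 × 19% = $72,092.40.
Line 3 (9303.17.15, Ravland, 3,628 units, $704,775.28):
Base rate for 9303.17.15 is 5.5%.
Origin Ravland qualifies under the Corovia–Ravland agreement and 9303.17.15 is covered: preferential rate Free applies instead.
The additional-duty order on 9303.17.15 targets Karena, not Ravland; it does not apply.
Duty = $704,775.28 × 0% = $0.00.
Total = $0.00 + $72,092.40 + $0.00 = $72,092.40.

$72,092.40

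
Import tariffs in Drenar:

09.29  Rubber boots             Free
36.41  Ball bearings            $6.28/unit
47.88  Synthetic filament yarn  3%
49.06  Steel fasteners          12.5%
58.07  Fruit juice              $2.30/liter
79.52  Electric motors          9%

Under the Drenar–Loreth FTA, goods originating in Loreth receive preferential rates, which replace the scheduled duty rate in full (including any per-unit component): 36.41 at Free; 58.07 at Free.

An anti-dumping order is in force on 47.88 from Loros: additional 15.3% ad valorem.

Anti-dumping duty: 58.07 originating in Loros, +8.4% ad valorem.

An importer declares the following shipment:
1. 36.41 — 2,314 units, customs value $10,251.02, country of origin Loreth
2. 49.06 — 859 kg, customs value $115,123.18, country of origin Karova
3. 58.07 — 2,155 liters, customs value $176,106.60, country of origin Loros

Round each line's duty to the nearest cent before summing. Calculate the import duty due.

Line 1 (36.41, Loreth, 2,314 units, $10,251.02):
Base rate for 36.41 is $6.28/unit.
Origin Loreth qualifies under the Drenar–Loreth agreement and 36.41 is covered: preferential rate Free applies instead.
Duty = $10,251.02 × 0% = $0.00.
Line 2 (49.06, Karova, 859 kg, $115,123.18):
Base rate for 49.06 is 12.5%.
Duty = $115,123.18 × 12.5% = $14,390.40.
Line 3 (58.07, Loros, 2,155 liters, $176,106.60):
Base rate for 58.07 is $2.30/liter.
58.07 has an FTA preferential rate, but origin Loros is not Loreth; base rate stands.
Additional duty on 58.07 from Loros: +8.4% ad valorem. Applied ad valorem rate = 8.4%.
Duty = $176,106.60 × 8.4% + 2,155 × $2.30 = $19,749.45.
Total = $0.00 + $14,390.40 + $19,749.45 = $34,139.85.

$34,139.85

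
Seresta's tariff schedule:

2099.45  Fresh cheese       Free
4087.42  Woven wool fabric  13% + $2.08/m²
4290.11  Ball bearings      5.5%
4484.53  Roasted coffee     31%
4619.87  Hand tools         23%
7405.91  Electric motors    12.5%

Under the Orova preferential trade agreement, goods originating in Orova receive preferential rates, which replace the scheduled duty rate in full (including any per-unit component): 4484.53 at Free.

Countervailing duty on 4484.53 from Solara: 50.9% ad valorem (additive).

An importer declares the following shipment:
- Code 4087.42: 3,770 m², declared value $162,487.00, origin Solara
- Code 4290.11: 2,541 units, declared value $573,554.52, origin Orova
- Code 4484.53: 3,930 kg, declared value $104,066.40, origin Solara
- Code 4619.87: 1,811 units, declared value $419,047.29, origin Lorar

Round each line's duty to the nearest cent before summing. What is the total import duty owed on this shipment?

Line 1 (4087.42, Solara, 3,770 m², $162,487.00):
Base rate for 4087.42 is 13% + $2.08/m².
Duty = $162,487.00 × 13% + 3,770 × $2.08 = $28,964.91.
Line 2 (4290.11, Orova, 2,541 units, $573,554.52):
Base rate for 4290.11 is 5.5%.
Origin Orova is the FTA partner but 4290.11 is not on the preference list; base rate stands.
Duty = $573,554.52 × 5.5% = $31,545.50.
Line 3 (4484.53, Solara, 3,930 kg, $104,066.40):
Base rate for 4484.53 is 31%.
4484.53 has an FTA preferential rate, but origin Solara is not Orova; base rate stands.
Additional duty on 4484.53 from Solara: +50.9%. Applied ad valorem rate: 31% + 50.9% = 81.9%.
Duty = $104,066.40 × 81.9% = $85,230.38.
Line 4 (4619.87, Lorar, 1,811 units, $419,047.29):
Base rate for 4619.87 is 23%.
Duty = $419,047.29 × 23% = $96,380.88.
Total = $28,964.91 + $31,545.50 + $85,230.38 + $96,380.88 = $242,121.67.

$242,121.67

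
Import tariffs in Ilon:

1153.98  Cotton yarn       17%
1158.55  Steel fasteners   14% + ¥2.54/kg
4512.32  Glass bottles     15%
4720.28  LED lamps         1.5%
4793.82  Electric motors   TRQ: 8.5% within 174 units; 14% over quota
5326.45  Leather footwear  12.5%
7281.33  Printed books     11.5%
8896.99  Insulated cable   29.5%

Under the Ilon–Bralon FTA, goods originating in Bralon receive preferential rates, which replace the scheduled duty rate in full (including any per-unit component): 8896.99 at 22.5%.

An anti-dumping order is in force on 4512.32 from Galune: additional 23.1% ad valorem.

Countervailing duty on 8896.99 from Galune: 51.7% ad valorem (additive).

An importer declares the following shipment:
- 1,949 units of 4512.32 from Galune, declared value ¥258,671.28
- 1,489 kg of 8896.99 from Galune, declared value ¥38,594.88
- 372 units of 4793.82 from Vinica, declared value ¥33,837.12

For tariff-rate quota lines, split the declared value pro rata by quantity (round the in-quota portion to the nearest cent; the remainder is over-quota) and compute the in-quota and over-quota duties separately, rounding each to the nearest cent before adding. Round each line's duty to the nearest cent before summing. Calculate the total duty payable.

Line 1 (4512.32, Galune, 1,949 units, ¥258,671.28):
Base rate for 4512.32 is 15%.
Additional duty on 4512.32 from Galune: +23.1%. Applied ad valorem rate: 15% + 23.1% = 38.1%.
Duty = ¥258,671.28 × 38.1% = ¥98,553.76.
Line 2 (8896.99, Galune, 1,489 kg, ¥38,594.88):
Base rate for 8896.99 is 29.5%.
8896.99 has an FTA preferential rate, but origin Galune is not Bralon; base rate stands.
Additional duty on 8896.99 from Galune: +51.7%. Applied ad valorem rate: 29.5% + 51.7% = 81.2%.
Duty = ¥38,594.88 × 81.2% = ¥31,339.04.
Line 3 (4793.82, Vinica, 372 units, ¥33,837.12):
Code 4793.82 is under a tariff-rate quota (threshold 174 units). In-quota: 174 units at 8.5%; over-quota: 198 units at 14%.
Pro-rata value split: in-quota = ¥33,837.12 × 174/372 = ¥15,827.04; over-quota = ¥33,837.12 − ¥15,827.04 = ¥18,010.08.
In-quota duty = ¥15,827.04 × 8.5% = ¥1,345.30. Over-quota duty = ¥18,010.08 × 14% = ¥2,521.41.
Line duty = ¥1,345.30 + ¥2,521.41 = ¥3,866.71.
Total = ¥98,553.76 + ¥31,339.04 + ¥3,866.71 = ¥133,759.51.

¥133,759.51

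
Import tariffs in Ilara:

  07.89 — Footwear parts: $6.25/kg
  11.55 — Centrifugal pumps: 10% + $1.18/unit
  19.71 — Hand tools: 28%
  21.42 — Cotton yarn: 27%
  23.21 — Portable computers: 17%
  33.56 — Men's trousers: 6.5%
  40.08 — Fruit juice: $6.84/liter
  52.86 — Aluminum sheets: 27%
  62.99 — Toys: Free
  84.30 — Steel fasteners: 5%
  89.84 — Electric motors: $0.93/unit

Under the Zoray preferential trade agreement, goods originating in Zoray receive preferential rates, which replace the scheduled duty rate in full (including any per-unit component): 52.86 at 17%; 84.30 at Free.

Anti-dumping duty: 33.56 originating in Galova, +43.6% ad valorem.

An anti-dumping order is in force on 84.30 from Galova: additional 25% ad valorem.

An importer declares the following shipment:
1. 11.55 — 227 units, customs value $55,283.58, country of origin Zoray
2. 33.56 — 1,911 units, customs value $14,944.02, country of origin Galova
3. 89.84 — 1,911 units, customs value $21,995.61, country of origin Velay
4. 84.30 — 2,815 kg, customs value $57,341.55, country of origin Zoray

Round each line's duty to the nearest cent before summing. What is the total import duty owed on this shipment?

Line 1 (11.55, Zoray, 227 units, $55,283.58):
Base rate for 11.55 is 10% + $1.18/unit.
Origin Zoray is the FTA partner but 11.55 is not on the preference list; base rate stands.
Duty = $55,283.58 × 10% + 227 × $1.18 = $5,796.22.
Line 2 (33.56, Galova, 1,911 units, $14,944.02):
Base rate for 33.56 is 6.5%.
Additional duty on 33.56 from Galova: +43.6%. Applied ad valorem rate: 6.5% + 43.6% = 50.1%.
Duty = $14,944.02 × 50.1% = $7,486.95.
Line 3 (89.84, Velay, 1,911 units, $21,995.61):
Base rate for 89.84 is $0.93/unit.
Duty = 1,911 × $0.93 = $1,777.23.
Line 4 (84.30, Zoray, 2,815 kg, $57,341.55):
Base rate for 84.30 is 5%.
Origin Zoray qualifies under the Ilara–Zoray agreement and 84.30 is covered: preferential rate Free applies instead.
The additional-duty order on 84.30 targets Galova, not Zoray; it does not apply.
Duty = $57,341.55 × 0% = $0.00.
Total = $5,796.22 + $7,486.95 + $1,777.23 + $0.00 = $15,060.40.

$15,060.40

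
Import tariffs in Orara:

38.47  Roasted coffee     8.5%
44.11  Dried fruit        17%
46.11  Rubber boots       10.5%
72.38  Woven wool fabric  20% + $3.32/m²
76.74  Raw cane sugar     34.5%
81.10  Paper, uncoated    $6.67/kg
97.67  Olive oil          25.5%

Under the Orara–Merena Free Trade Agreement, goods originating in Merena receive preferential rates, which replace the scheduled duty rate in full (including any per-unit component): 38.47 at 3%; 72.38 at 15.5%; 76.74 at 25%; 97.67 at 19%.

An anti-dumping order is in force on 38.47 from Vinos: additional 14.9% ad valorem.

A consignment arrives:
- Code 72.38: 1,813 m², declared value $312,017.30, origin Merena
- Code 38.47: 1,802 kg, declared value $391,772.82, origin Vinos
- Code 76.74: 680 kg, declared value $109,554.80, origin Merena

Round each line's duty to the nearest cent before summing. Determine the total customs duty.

$167,426.22

Line 1 (72.38, Merena, 1,813 m², $312,017.30):
Base rate for 72.38 is 20% + $3.32/m².
Origin Merena qualifies under the Orara–Merena agreement and 72.38 is covered: preferential rate 15.5% applies instead.
Duty = $312,017.30 × 15.5% = $48,362.68.
Line 2 (38.47, Vinos, 1,802 kg, $391,772.82):
Base rate for 38.47 is 8.5%.
38.47 has an FTA preferential rate, but origin Vinos is not Merena; base rate stands.
Additional duty on 38.47 from Vinos: +14.9%. Applied ad valorem rate: 8.5% + 14.9% = 23.4%.
Duty = $391,772.82 × 23.4% = $91,674.84.
Line 3 (76.74, Merena, 680 kg, $109,554.80):
Base rate for 76.74 is 34.5%.
Origin Merena qualifies under the Orara–Merena agreement and 76.74 is covered: preferential rate 25% applies instead.
Duty = $109,554.80 × 25% = $27,388.70.
Total = $48,362.68 + $91,674.84 + $27,388.70 = $167,426.22.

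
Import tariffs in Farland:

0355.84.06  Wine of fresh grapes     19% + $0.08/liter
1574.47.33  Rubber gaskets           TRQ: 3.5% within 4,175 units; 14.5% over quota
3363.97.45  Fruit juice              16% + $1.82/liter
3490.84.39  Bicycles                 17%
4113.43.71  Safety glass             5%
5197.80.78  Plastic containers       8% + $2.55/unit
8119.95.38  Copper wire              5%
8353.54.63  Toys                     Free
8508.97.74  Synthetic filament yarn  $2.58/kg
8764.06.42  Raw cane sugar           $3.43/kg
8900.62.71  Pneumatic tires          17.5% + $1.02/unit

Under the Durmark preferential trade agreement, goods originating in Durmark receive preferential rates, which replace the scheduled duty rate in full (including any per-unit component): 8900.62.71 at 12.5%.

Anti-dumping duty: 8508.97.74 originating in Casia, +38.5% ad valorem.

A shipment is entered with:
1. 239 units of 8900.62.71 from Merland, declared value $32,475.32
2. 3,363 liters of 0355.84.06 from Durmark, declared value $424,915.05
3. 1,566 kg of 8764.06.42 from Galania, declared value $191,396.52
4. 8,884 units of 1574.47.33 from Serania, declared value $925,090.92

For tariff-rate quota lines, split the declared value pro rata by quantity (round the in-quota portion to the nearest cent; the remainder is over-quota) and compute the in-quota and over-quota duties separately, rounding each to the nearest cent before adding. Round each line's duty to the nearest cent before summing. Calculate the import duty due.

$178,617.72

Line 1 (8900.62.71, Merland, 239 units, $32,475.32):
Base rate for 8900.62.71 is 17.5% + $1.02/unit.
8900.62.71 has an FTA preferential rate, but origin Merland is not Durmark; base rate stands.
Duty = $32,475.32 × 17.5% + 239 × $1.02 = $5,926.96.
Line 2 (0355.84.06, Durmark, 3,363 liters, $424,915.05):
Base rate for 0355.84.06 is 19% + $0.08/liter.
Origin Durmark is the FTA partner but 0355.84.06 is not on the preference list; base rate stands.
Duty = $424,915.05 × 19% + 3,363 × $0.08 = $81,002.90.
Line 3 (8764.06.42, Galania, 1,566 kg, $191,396.52):
Base rate for 8764.06.42 is $3.43/kg.
Duty = 1,566 × $3.43 = $5,371.38.
Line 4 (1574.47.33, Serania, 8,884 units, $925,090.92):
Code 1574.47.33 is under a tariff-rate quota (threshold 4,175 units). In-quota: 4,175 units at 3.5%; over-quota: 4,709 units at 14.5%.
Pro-rata value split: in-quota = $925,090.92 × 4,175/8,884 = $434,742.75; over-quota = $925,090.92 − $434,742.75 = $490,348.17.
In-quota duty = $434,742.75 × 3.5% = $15,216.00. Over-quota duty = $490,348.17 × 14.5% = $71,100.48.
Line duty = $15,216.00 + $71,100.48 = $86,316.48.
Total = $5,926.96 + $81,002.90 + $5,371.38 + $86,316.48 = $178,617.72.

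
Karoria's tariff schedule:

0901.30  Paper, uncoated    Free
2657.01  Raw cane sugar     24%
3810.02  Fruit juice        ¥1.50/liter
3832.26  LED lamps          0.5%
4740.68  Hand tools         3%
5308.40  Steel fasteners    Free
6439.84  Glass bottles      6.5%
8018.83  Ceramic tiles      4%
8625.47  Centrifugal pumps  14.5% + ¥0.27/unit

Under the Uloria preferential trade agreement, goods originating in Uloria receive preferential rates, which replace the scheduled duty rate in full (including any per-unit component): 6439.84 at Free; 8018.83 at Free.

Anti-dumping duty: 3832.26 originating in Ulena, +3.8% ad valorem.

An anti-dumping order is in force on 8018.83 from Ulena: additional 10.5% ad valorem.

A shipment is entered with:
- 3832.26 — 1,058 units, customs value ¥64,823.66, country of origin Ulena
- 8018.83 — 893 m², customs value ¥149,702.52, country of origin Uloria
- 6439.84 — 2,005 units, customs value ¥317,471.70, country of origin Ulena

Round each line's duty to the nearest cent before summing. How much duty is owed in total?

¥23,423.08

Line 1 (3832.26, Ulena, 1,058 units, ¥64,823.66):
Base rate for 3832.26 is 0.5%.
Additional duty on 3832.26 from Ulena: +3.8%. Applied ad valorem rate: 0.5% + 3.8% = 4.3%.
Duty = ¥64,823.66 × 4.3% = ¥2,787.42.
Line 2 (8018.83, Uloria, 893 m², ¥149,702.52):
Base rate for 8018.83 is 4%.
Origin Uloria qualifies under the Karoria–Uloria agreement and 8018.83 is covered: preferential rate Free applies instead.
The additional-duty order on 8018.83 targets Ulena, not Uloria; it does not apply.
Duty = ¥149,702.52 × 0% = ¥0.00.
Line 3 (6439.84, Ulena, 2,005 units, ¥317,471.70):
Base rate for 6439.84 is 6.5%.
6439.84 has an FTA preferential rate, but origin Ulena is not Uloria; base rate stands.
Duty = ¥317,471.70 × 6.5% = ¥20,635.66.
Total = ¥2,787.42 + ¥0.00 + ¥20,635.66 = ¥23,423.08.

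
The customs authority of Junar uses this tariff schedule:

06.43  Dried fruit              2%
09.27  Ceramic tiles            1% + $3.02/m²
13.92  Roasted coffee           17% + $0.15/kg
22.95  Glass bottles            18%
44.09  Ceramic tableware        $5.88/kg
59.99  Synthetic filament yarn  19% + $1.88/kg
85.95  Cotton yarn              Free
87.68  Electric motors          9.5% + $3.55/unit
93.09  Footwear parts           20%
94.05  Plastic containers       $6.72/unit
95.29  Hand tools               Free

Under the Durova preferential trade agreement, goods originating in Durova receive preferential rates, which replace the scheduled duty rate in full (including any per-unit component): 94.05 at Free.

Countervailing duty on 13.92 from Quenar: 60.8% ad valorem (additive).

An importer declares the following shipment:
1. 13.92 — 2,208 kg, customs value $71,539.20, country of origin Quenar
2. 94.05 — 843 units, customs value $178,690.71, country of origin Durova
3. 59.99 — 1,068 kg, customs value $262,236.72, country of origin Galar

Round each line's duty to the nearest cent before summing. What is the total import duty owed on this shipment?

$107,821.52

Line 1 (13.92, Quenar, 2,208 kg, $71,539.20):
Base rate for 13.92 is 17% + $0.15/kg.
Additional duty on 13.92 from Quenar: +60.8%. Applied ad valorem rate: 17% + 60.8% = 77.8%.
Duty = $71,539.20 × 77.8% + 2,208 × $0.15 = $55,988.70.
Line 2 (94.05, Durova, 843 units, $178,690.71):
Base rate for 94.05 is $6.72/unit.
Origin Durova qualifies under the Junar–Durova agreement and 94.05 is covered: preferential rate Free applies instead.
Duty = $178,690.71 × 0% = $0.00.
Line 3 (59.99, Galar, 1,068 kg, $262,236.72):
Base rate for 59.99 is 19% + $1.88/kg.
Duty = $262,236.72 × 19% + 1,068 × $1.88 = $51,832.82.
Total = $55,988.70 + $0.00 + $51,832.82 = $107,821.52.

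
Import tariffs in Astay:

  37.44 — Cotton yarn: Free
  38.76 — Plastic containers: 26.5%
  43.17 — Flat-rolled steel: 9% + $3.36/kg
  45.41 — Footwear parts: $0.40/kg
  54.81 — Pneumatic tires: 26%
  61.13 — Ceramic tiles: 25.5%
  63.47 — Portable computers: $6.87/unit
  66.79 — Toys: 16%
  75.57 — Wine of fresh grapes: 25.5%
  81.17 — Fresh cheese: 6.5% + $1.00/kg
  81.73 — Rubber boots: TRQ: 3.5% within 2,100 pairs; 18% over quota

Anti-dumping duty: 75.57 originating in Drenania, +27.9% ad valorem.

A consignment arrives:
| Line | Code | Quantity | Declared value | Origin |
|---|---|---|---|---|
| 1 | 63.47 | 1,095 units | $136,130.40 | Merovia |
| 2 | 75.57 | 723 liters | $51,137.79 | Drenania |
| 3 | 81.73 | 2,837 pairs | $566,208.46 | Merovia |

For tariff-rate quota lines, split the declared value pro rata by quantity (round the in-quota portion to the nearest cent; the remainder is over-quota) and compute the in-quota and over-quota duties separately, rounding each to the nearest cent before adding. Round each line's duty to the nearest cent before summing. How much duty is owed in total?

Line 1 (63.47, Merovia, 1,095 units, $136,130.40):
Base rate for 63.47 is $6.87/unit.
Duty = 1,095 × $6.87 = $7,522.65.
Line 2 (75.57, Drenania, 723 liters, $51,137.79):
Base rate for 75.57 is 25.5%.
Additional duty on 75.57 from Drenania: +27.9%. Applied ad valorem rate: 25.5% + 27.9% = 53.4%.
Duty = $51,137.79 × 53.4% = $27,307.58.
Line 3 (81.73, Merovia, 2,837 pairs, $566,208.46):
Code 81.73 is under a tariff-rate quota (threshold 2,100 pairs). In-quota: 2,100 pairs at 3.5%; over-quota: 737 pairs at 18%.
Pro-rata value split: in-quota = $566,208.46 × 2,100/2,837 = $419,118.00; over-quota = $566,208.46 − $419,118.00 = $147,090.46.
In-quota duty = $419,118.00 × 3.5% = $14,669.13. Over-quota duty = $147,090.46 × 18% = $26,476.28.
Line duty = $14,669.13 + $26,476.28 = $41,145.41.
Total = $7,522.65 + $27,307.58 + $41,145.41 = $75,975.64.

$75,975.64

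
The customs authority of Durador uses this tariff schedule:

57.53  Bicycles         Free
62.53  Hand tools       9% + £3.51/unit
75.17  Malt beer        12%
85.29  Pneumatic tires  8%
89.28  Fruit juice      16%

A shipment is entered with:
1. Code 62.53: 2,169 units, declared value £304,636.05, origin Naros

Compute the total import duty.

£35,030.43

Line 1 (62.53, Naros, 2,169 units, £304,636.05):
Base rate for 62.53 is 9% + £3.51/unit.
Duty = £304,636.05 × 9% + 2,169 × £3.51 = £35,030.43.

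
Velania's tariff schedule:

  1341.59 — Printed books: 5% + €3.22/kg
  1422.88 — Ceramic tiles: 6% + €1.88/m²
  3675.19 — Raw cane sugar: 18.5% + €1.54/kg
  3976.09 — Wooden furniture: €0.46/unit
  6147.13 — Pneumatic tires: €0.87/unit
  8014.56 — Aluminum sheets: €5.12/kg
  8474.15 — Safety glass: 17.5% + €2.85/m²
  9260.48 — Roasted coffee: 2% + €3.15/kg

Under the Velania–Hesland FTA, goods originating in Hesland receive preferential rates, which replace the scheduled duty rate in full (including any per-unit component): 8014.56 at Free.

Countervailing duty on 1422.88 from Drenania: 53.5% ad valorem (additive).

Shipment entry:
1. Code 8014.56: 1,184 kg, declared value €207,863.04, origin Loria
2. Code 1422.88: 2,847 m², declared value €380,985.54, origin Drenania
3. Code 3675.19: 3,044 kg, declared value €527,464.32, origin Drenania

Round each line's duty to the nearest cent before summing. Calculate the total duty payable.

Line 1 (8014.56, Loria, 1,184 kg, €207,863.04):
Base rate for 8014.56 is €5.12/kg.
8014.56 has an FTA preferential rate, but origin Loria is not Hesland; base rate stands.
Duty = 1,184 × €5.12 = €6,062.08.
Line 2 (1422.88, Drenania, 2,847 m², €380,985.54):
Base rate for 1422.88 is 6% + €1.88/m².
Additional duty on 1422.88 from Drenania: +53.5%. Applied ad valorem rate: 6% + 53.5% = 59.5%.
Duty = €380,985.54 × 59.5% + 2,847 × €1.88 = €232,038.76.
Line 3 (3675.19, Drenania, 3,044 kg, €527,464.32):
Base rate for 3675.19 is 18.5% + €1.54/kg.
Duty = €527,464.32 × 18.5% + 3,044 × €1.54 = €102,268.66.
Total = €6,062.08 + €232,038.76 + €102,268.66 = €340,369.50.

€340,369.50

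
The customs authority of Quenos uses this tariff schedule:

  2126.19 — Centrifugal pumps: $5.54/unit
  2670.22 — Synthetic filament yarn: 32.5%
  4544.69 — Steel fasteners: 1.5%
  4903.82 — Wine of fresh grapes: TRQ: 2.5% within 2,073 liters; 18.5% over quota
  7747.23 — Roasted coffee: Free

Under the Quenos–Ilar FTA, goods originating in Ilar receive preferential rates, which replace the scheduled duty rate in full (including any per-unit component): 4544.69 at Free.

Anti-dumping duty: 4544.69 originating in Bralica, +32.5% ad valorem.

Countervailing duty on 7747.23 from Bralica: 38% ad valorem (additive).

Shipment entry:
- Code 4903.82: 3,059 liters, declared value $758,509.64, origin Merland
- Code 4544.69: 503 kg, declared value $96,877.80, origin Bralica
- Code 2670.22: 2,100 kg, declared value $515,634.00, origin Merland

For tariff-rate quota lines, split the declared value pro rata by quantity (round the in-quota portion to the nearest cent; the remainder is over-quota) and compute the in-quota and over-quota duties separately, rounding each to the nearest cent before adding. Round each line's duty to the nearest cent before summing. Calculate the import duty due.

$258,600.41

Line 1 (4903.82, Merland, 3,059 liters, $758,509.64):
Code 4903.82 is under a tariff-rate quota (threshold 2,073 liters). In-quota: 2,073 liters at 2.5%; over-quota: 986 liters at 18.5%.
Pro-rata value split: in-quota = $758,509.64 × 2,073/3,059 = $514,021.08; over-quota = $758,509.64 − $514,021.08 = $244,488.56.
In-quota duty = $514,021.08 × 2.5% = $12,850.53. Over-quota duty = $244,488.56 × 18.5% = $45,230.38.
Line duty = $12,850.53 + $45,230.38 = $58,080.91.
Line 2 (4544.69, Bralica, 503 kg, $96,877.80):
Base rate for 4544.69 is 1.5%.
4544.69 has an FTA preferential rate, but origin Bralica is not Ilar; base rate stands.
Additional duty on 4544.69 from Bralica: +32.5%. Applied ad valorem rate: 1.5% + 32.5% = 34%.
Duty = $96,877.80 × 34% = $32,938.45.
Line 3 (2670.22, Merland, 2,100 kg, $515,634.00):
Base rate for 2670.22 is 32.5%.
Duty = $515,634.00 × 32.5% = $167,581.05.
Total = $58,080.91 + $32,938.45 + $167,581.05 = $258,600.41.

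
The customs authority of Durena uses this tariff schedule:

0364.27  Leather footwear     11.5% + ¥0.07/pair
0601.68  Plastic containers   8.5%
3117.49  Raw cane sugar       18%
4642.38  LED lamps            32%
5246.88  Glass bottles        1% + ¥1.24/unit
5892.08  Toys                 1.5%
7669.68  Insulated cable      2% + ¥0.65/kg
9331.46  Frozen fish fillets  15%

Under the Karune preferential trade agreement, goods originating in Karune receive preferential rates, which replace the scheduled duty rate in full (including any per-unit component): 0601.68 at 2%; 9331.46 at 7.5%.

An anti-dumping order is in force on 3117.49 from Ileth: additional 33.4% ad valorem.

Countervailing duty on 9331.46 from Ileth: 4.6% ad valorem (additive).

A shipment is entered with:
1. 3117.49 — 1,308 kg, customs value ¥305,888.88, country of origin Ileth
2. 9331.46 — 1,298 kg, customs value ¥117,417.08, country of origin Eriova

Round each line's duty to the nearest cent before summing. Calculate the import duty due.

Line 1 (3117.49, Ileth, 1,308 kg, ¥305,888.88):
Base rate for 3117.49 is 18%.
Additional duty on 3117.49 from Ileth: +33.4%. Applied ad valorem rate: 18% + 33.4% = 51.4%.
Duty = ¥305,888.88 × 51.4% = ¥157,226.88.
Line 2 (9331.46, Eriova, 1,298 kg, ¥117,417.08):
Base rate for 9331.46 is 15%.
9331.46 has an FTA preferential rate, but origin Eriova is not Karune; base rate stands.
The additional-duty order on 9331.46 targets Ileth, not Eriova; it does not apply.
Duty = ¥117,417.08 × 15% = ¥17,612.56.
Total = ¥157,226.88 + ¥17,612.56 = ¥174,839.44.

¥174,839.44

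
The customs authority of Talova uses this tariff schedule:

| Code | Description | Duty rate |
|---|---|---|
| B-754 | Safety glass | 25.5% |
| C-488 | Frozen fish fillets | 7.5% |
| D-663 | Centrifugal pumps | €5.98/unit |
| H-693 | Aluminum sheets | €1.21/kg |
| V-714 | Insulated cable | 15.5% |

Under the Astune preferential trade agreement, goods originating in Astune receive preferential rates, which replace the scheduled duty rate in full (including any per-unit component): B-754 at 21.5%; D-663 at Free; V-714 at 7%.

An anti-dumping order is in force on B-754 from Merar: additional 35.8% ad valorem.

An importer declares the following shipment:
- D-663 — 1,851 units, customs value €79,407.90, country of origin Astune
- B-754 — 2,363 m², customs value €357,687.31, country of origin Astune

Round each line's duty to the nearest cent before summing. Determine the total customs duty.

Line 1 (D-663, Astune, 1,851 units, €79,407.90):
Base rate for D-663 is €5.98/unit.
Origin Astune qualifies under the Talova–Astune agreement and D-663 is covered: preferential rate Free applies instead.
Duty = €79,407.90 × 0% = €0.00.
Line 2 (B-754, Astune, 2,363 m², €357,687.31):
Base rate for B-754 is 25.5%.
Origin Astune qualifies under the Talova–Astune agreement and B-754 is covered: preferential rate 21.5% applies instead.
The additional-duty order on B-754 targets Merar, not Astune; it does not apply.
Duty = €357,687.31 × 21.5% = €76,902.77.
Total = €0.00 + €76,902.77 = €76,902.77.

€76,902.77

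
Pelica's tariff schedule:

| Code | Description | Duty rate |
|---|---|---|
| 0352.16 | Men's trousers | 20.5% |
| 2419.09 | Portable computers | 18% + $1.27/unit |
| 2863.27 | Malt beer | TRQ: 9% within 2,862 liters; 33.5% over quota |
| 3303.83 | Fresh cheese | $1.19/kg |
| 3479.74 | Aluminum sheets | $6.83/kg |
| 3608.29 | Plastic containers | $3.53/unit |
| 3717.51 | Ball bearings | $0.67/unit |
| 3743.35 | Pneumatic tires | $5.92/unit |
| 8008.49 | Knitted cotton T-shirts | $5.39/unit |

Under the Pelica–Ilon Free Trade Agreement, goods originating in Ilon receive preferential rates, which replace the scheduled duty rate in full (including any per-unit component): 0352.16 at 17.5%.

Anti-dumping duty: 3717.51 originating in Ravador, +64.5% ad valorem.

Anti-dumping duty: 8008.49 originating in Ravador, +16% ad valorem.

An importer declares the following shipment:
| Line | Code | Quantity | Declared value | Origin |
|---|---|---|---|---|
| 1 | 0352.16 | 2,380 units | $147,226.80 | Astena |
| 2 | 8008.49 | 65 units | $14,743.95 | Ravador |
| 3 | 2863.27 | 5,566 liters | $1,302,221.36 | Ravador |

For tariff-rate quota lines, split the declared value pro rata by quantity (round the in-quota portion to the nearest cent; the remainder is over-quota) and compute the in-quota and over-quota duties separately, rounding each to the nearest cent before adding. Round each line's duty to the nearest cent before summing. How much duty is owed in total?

Line 1 (0352.16, Astena, 2,380 units, $147,226.80):
Base rate for 0352.16 is 20.5%.
0352.16 has an FTA preferential rate, but origin Astena is not Ilon; base rate stands.
Duty = $147,226.80 × 20.5% = $30,181.49.
Line 2 (8008.49, Ravador, 65 units, $14,743.95):
Base rate for 8008.49 is $5.39/unit.
Additional duty on 8008.49 from Ravador: +16% ad valorem. Applied ad valorem rate = 16%.
Duty = $14,743.95 × 16% + 65 × $5.39 = $2,709.38.
Line 3 (2863.27, Ravador, 5,566 liters, $1,302,221.36):
Code 2863.27 is under a tariff-rate quota (threshold 2,862 liters). In-quota: 2,862 liters at 9%; over-quota: 2,704 liters at 33.5%.
Pro-rata value split: in-quota = $1,302,221.36 × 2,862/5,566 = $669,593.52; over-quota = $1,302,221.36 − $669,593.52 = $632,627.84.
In-quota duty = $669,593.52 × 9% = $60,263.42. Over-quota duty = $632,627.84 × 33.5% = $211,930.33.
Line duty = $60,263.42 + $211,930.33 = $272,193.75.
Total = $30,181.49 + $2,709.38 + $272,193.75 = $305,084.62.

$305,084.62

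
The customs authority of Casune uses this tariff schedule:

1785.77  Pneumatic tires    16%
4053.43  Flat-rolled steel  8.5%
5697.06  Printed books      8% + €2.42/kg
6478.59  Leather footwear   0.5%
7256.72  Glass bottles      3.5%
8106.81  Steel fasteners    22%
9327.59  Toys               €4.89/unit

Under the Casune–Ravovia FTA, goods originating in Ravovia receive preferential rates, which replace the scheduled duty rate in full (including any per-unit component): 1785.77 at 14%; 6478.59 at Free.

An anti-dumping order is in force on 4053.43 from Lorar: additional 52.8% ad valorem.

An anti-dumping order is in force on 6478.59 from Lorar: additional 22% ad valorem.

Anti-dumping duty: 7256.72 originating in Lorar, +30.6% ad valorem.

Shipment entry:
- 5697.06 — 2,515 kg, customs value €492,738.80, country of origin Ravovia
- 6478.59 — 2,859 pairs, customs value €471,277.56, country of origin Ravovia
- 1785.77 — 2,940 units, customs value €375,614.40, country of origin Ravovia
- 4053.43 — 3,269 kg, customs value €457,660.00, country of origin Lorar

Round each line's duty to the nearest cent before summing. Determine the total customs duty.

€378,637.00

Line 1 (5697.06, Ravovia, 2,515 kg, €492,738.80):
Base rate for 5697.06 is 8% + €2.42/kg.
Origin Ravovia is the FTA partner but 5697.06 is not on the preference list; base rate stands.
Duty = €492,738.80 × 8% + 2,515 × €2.42 = €45,505.40.
Line 2 (6478.59, Ravovia, 2,859 pairs, €471,277.56):
Base rate for 6478.59 is 0.5%.
Origin Ravovia qualifies under the Casune–Ravovia agreement and 6478.59 is covered: preferential rate Free applies instead.
The additional-duty order on 6478.59 targets Lorar, not Ravovia; it does not apply.
Duty = €471,277.56 × 0% = €0.00.
Line 3 (1785.77, Ravovia, 2,940 units, €375,614.40):
Base rate for 1785.77 is 16%.
Origin Ravovia qualifies under the Casune–Ravovia agreement and 1785.77 is covered: preferential rate 14% applies instead.
Duty = €375,614.40 × 14% = €52,586.02.
Line 4 (4053.43, Lorar, 3,269 kg, €457,660.00):
Base rate for 4053.43 is 8.5%.
Additional duty on 4053.43 from Lorar: +52.8%. Applied ad valorem rate: 8.5% + 52.8% = 61.3%.
Duty = €457,660.00 × 61.3% = €280,545.58.
Total = €45,505.40 + €0.00 + €52,586.02 + €280,545.58 = €378,637.00.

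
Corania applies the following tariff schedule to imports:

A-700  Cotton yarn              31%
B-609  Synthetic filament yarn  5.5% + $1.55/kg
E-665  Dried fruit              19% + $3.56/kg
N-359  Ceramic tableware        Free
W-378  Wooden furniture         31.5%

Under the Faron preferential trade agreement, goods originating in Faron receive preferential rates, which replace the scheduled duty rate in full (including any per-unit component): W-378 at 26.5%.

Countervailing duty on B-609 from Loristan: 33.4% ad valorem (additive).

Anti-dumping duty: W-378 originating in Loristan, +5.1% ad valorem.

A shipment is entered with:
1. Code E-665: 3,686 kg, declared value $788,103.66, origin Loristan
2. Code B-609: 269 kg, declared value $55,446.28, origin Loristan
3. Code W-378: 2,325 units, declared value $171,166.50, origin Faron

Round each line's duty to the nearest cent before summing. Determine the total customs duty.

$230,206.53

Line 1 (E-665, Loristan, 3,686 kg, $788,103.66):
Base rate for E-665 is 19% + $3.56/kg.
Duty = $788,103.66 × 19% + 3,686 × $3.56 = $162,861.86.
Line 2 (B-609, Loristan, 269 kg, $55,446.28):
Base rate for B-609 is 5.5% + $1.55/kg.
Additional duty on B-609 from Loristan: +33.4%. Applied ad valorem rate: 5.5% + 33.4% = 38.9%.
Duty = $55,446.28 × 38.9% + 269 × $1.55 = $21,985.55.
Line 3 (W-378, Faron, 2,325 units, $171,166.50):
Base rate for W-378 is 31.5%.
Origin Faron qualifies under the Corania–Faron agreement and W-378 is covered: preferential rate 26.5% applies instead.
The additional-duty order on W-378 targets Loristan, not Faron; it does not apply.
Duty = $171,166.50 × 26.5% = $45,359.12.
Total = $162,861.86 + $21,985.55 + $45,359.12 = $230,206.53.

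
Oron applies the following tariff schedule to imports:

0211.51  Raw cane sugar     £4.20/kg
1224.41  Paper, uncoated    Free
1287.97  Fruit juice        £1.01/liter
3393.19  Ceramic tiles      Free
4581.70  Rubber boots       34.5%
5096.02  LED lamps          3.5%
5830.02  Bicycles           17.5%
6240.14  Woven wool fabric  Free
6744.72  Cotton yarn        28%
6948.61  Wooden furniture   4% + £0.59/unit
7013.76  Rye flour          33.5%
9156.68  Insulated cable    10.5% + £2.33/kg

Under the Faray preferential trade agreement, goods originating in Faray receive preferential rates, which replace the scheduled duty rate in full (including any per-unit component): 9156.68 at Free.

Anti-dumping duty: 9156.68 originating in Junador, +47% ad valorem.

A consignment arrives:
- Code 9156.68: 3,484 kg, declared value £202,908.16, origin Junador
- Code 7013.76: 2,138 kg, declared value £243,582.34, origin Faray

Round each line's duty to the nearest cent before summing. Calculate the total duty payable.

Line 1 (9156.68, Junador, 3,484 kg, £202,908.16):
Base rate for 9156.68 is 10.5% + £2.33/kg.
9156.68 has an FTA preferential rate, but origin Junador is not Faray; base rate stands.
Additional duty on 9156.68 from Junador: +47%. Applied ad valorem rate: 10.5% + 47% = 57.5%.
Duty = £202,908.16 × 57.5% + 3,484 × £2.33 = £124,789.91.
Line 2 (7013.76, Faray, 2,138 kg, £243,582.34):
Base rate for 7013.76 is 33.5%.
Origin Faray is the FTA partner but 7013.76 is not on the preference list; base rate stands.
Duty = £243,582.34 × 33.5% = £81,600.08.
Total = £124,789.91 + £81,600.08 = £206,389.99.

£206,389.99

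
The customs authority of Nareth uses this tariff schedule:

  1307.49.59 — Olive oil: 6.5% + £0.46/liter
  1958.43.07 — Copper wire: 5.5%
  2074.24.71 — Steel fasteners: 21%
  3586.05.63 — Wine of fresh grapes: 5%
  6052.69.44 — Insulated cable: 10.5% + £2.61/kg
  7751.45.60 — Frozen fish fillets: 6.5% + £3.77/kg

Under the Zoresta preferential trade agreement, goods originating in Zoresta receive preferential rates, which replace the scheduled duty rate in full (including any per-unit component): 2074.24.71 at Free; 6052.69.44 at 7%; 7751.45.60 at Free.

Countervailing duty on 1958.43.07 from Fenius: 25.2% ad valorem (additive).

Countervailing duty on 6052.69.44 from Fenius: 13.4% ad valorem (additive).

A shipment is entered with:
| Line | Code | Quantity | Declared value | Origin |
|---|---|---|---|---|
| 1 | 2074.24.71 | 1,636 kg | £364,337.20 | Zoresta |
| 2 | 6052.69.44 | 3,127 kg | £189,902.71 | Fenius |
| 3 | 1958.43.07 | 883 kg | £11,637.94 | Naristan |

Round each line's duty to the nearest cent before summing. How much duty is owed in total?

Line 1 (2074.24.71, Zoresta, 1,636 kg, £364,337.20):
Base rate for 2074.24.71 is 21%.
Origin Zoresta qualifies under the Nareth–Zoresta agreement and 2074.24.71 is covered: preferential rate Free applies instead.
Duty = £364,337.20 × 0% = £0.00.
Line 2 (6052.69.44, Fenius, 3,127 kg, £189,902.71):
Base rate for 6052.69.44 is 10.5% + £2.61/kg.
6052.69.44 has an FTA preferential rate, but origin Fenius is not Zoresta; base rate stands.
Additional duty on 6052.69.44 from Fenius: +13.4%. Applied ad valorem rate: 10.5% + 13.4% = 23.9%.
Duty = £189,902.71 × 23.9% + 3,127 × £2.61 = £53,548.22.
Line 3 (1958.43.07, Naristan, 883 kg, £11,637.94):
Base rate for 1958.43.07 is 5.5%.
The additional-duty order on 1958.43.07 targets Fenius, not Naristan; it does not apply.
Duty = £11,637.94 × 5.5% = £640.09.
Total = £0.00 + £53,548.22 + £640.09 = £54,188.31.

£54,188.31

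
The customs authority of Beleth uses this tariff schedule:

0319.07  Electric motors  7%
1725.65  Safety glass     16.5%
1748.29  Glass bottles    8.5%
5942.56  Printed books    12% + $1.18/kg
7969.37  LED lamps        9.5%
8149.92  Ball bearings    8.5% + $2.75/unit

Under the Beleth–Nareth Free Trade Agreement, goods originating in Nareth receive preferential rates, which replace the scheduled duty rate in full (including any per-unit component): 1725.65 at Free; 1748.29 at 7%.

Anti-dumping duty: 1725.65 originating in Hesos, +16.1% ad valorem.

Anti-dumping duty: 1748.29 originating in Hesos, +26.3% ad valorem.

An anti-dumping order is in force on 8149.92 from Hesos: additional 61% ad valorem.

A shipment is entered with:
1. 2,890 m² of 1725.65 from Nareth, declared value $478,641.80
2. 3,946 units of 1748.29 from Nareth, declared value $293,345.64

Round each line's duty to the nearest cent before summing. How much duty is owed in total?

Line 1 (1725.65, Nareth, 2,890 m², $478,641.80):
Base rate for 1725.65 is 16.5%.
Origin Nareth qualifies under the Beleth–Nareth agreement and 1725.65 is covered: preferential rate Free applies instead.
The additional-duty order on 1725.65 targets Hesos, not Nareth; it does not apply.
Duty = $478,641.80 × 0% = $0.00.
Line 2 (1748.29, Nareth, 3,946 units, $293,345.64):
Base rate for 1748.29 is 8.5%.
Origin Nareth qualifies under the Beleth–Nareth agreement and 1748.29 is covered: preferential rate 7% applies instead.
The additional-duty order on 1748.29 targets Hesos, not Nareth; it does not apply.
Duty = $293,345.64 × 7% = $20,534.19.
Total = $0.00 + $20,534.19 = $20,534.19.

$20,534.19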